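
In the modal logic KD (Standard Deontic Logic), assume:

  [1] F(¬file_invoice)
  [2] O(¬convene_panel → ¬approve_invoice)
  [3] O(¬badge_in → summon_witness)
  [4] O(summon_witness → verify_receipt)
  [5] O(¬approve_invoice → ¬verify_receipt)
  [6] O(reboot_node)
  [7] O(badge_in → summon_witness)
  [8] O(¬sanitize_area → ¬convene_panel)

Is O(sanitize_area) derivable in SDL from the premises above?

Yes

Premises 7 and 3 are O(badge_in → summon_witness) and O(¬badge_in → summon_witness); every ideal world satisfies badge_in or ¬badge_in, so in either case summon_witness holds — hence O(summon_witness).
From O(summon_witness) and premise 4, O(summon_witness → verify_receipt), we obtain O(verify_receipt).
Premise 5 is O(¬approve_invoice → ¬verify_receipt); contrapositively O(verify_receipt → approve_invoice). Since O(verify_receipt) holds, K gives O(approve_invoice).
The contrapositive of premise 2 (O(¬convene_panel → ¬approve_invoice)) is O(approve_invoice → convene_panel), and O(approve_invoice) is already established, so O(convene_panel).
Premise 8, O(¬sanitize_area → ¬convene_panel), contraposes to O(convene_panel → sanitize_area); with O(convene_panel) we get O(sanitize_area).
Premises 1, 6 do not contribute to this derivation.
So O(sanitize_area) follows.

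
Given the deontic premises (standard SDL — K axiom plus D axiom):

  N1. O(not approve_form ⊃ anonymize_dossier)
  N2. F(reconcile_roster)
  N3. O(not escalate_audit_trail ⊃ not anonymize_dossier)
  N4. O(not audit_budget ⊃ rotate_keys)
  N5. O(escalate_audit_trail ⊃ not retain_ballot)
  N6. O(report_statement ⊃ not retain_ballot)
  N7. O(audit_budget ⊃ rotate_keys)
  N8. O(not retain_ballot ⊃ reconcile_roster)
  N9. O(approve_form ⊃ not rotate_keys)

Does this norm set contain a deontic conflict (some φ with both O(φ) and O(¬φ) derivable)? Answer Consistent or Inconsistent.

Inconsistent

Premises 4 and 7 are O(not audit_budget ⊃ rotate_keys) and O(audit_budget ⊃ rotate_keys); every ideal world satisfies not audit_budget or audit_budget, so in either case rotate_keys holds — hence O(rotate_keys).
Premise 9 is O(approve_form ⊃ not rotate_keys); contrapositively O(rotate_keys ⊃ not approve_form). Since O(rotate_keys) holds, K gives O(not approve_form).
Premise 1 is O(not approve_form ⊃ anonymize_dossier); since O(not approve_form), deontic closure gives O(anonymize_dossier).
The contrapositive of premise 3 (O(not escalate_audit_trail ⊃ not anonymize_dossier)) is O(anonymize_dossier ⊃ escalate_audit_trail), and O(anonymize_dossier) is already established, so O(escalate_audit_trail).
Premise 5 is O(escalate_audit_trail ⊃ not retain_ballot); since O(escalate_audit_trail), deontic closure gives O(not retain_ballot).
Premise 8 is O(not retain_ballot ⊃ reconcile_roster); since O(not retain_ballot), deontic closure gives O(reconcile_roster).
However, F(reconcile_roster) at premise 2 amounts to O(not reconcile_roster).
We now have both O(reconcile_roster) and O(not reconcile_roster) — reconcile_roster is simultaneously obligatory and forbidden, violating the D-axiom.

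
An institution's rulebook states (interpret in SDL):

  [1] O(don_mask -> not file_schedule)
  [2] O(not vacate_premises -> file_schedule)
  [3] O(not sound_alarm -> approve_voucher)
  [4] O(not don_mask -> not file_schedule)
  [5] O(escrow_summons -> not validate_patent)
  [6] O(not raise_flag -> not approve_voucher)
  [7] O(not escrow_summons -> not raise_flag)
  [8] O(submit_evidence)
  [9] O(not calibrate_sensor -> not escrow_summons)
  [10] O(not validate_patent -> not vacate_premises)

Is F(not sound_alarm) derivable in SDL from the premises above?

Yes

Premises 4 and 1 cover both cases: O(not don_mask -> not file_schedule) and O(don_mask -> not file_schedule). Since not don_mask ∨ don_mask is a tautology, O(not file_schedule) follows.
The contrapositive of premise 2 (O(not vacate_premises -> file_schedule)) is O(not file_schedule -> vacate_premises), and O(not file_schedule) is already established, so O(vacate_premises).
Premise 10, O(not validate_patent -> not vacate_premises), contraposes to O(vacate_premises -> validate_patent); with O(vacate_premises) we get O(validate_patent).
The contrapositive of premise 5 (O(escrow_summons -> not validate_patent)) is O(validate_patent -> not escrow_summons), and O(validate_patent) is already established, so O(not escrow_summons).
Applying K to premise 7 (O(not escrow_summons -> not raise_flag)) and O(not escrow_summons) yields O(not raise_flag).
Applying K to premise 6 (O(not raise_flag -> not approve_voucher)) and O(not raise_flag) yields O(not approve_voucher).
Premise 3 is O(not sound_alarm -> approve_voucher); contrapositively O(not approve_voucher -> sound_alarm). Since O(not approve_voucher) holds, K gives O(sound_alarm).
Premises 8, 9 do not contribute to this derivation.
So O(sound_alarm) holds, i.e. F(not sound_alarm). The claim follows.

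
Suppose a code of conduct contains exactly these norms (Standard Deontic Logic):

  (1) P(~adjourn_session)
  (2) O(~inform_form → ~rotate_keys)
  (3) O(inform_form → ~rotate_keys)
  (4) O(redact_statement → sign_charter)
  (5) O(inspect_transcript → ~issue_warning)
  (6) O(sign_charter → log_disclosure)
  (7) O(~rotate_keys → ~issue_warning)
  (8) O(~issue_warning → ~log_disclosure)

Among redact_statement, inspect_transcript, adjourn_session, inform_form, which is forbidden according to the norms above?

Premises 3 and 2 cover both cases: O(inform_form → ~rotate_keys) and O(~inform_form → ~rotate_keys). Since inform_form ∨ ~inform_form is a tautology, O(~rotate_keys) follows.
With premise 7, O(~rotate_keys → ~issue_warning), the K-axiom yields O(~issue_warning).
Applying K to premise 8 (O(~issue_warning → ~log_disclosure)) and O(~issue_warning) yields O(~log_disclosure).
Premise 6, O(sign_charter → log_disclosure), contraposes to O(~log_disclosure → ~sign_charter); with O(~log_disclosure) we get O(~sign_charter).
Premise 4 is O(redact_statement → sign_charter); contrapositively O(~sign_charter → ~redact_statement). Since O(~sign_charter) holds, K gives O(~redact_statement).
So O(~redact_statement) holds, i.e. redact_statement is forbidden. None of the other listed options is forbidden under the premises.

redact_statement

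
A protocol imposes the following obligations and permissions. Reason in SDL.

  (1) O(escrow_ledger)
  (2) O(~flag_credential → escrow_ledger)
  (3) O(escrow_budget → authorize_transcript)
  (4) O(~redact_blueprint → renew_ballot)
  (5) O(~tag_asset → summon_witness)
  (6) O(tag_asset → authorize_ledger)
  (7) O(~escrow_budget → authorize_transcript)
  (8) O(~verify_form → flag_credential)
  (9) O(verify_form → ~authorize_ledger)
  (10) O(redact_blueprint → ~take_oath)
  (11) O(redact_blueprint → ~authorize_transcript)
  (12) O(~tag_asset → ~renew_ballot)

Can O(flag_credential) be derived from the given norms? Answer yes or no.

Yes

Premises 7 and 3 cover both cases: O(~escrow_budget → authorize_transcript) and O(escrow_budget → authorize_transcript). Since ~escrow_budget ∨ escrow_budget is a tautology, O(authorize_transcript) follows.
Premise 11, O(redact_blueprint → ~authorize_transcript), contraposes to O(authorize_transcript → ~redact_blueprint); with O(authorize_transcript) we get O(~redact_blueprint).
Premise 4 is O(~redact_blueprint → renew_ballot); since O(~redact_blueprint), deontic closure gives O(renew_ballot).
Premise 12, O(~tag_asset → ~renew_ballot), contraposes to O(renew_ballot → tag_asset); with O(renew_ballot) we get O(tag_asset).
Premise 6 is O(tag_asset → authorize_ledger); since O(tag_asset), deontic closure gives O(authorize_ledger).
The contrapositive of premise 9 (O(verify_form → ~authorize_ledger)) is O(authorize_ledger → ~verify_form), and O(authorize_ledger) is already established, so O(~verify_form).
Applying K to premise 8 (O(~verify_form → flag_credential)) and O(~verify_form) yields O(flag_credential).
Premises 1, 2, 5, 10 do not contribute to this derivation.
So O(flag_credential) follows.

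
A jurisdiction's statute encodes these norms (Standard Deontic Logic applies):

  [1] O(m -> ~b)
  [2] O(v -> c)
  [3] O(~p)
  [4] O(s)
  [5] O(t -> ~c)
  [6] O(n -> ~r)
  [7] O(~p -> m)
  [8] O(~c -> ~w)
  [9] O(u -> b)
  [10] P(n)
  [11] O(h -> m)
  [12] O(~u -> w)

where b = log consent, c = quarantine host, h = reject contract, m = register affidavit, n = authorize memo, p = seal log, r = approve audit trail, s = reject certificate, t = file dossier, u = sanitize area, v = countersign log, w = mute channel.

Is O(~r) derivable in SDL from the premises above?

Premise 6 is O(n -> ~r), but O(n) is not derivable from the premises (the permission P(n) asserts only ~O(~n), not O(n)), so it does not yield O(~r).
No other premise forces O(~r). An ideal world satisfying every premise can still have ~r false, so O(~r) is not derivable.

No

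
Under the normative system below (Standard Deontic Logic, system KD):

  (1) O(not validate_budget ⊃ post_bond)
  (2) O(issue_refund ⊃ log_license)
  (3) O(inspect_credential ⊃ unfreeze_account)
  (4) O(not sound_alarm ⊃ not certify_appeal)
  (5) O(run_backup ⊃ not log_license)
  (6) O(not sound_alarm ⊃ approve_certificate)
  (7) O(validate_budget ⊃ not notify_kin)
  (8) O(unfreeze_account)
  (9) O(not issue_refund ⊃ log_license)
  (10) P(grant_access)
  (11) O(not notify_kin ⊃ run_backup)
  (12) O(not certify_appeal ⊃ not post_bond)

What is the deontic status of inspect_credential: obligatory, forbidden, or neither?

Premise 3 is O(inspect_credential ⊃ unfreeze_account); even if O(unfreeze_account) held, inferring O(inspect_credential) would be affirming the consequent — invalid.
No premise or chain of K-axiom applications forces O(inspect_credential), and none forces O(not inspect_credential). So inspect_credential is neither obligatory nor forbidden under these norms.

Neither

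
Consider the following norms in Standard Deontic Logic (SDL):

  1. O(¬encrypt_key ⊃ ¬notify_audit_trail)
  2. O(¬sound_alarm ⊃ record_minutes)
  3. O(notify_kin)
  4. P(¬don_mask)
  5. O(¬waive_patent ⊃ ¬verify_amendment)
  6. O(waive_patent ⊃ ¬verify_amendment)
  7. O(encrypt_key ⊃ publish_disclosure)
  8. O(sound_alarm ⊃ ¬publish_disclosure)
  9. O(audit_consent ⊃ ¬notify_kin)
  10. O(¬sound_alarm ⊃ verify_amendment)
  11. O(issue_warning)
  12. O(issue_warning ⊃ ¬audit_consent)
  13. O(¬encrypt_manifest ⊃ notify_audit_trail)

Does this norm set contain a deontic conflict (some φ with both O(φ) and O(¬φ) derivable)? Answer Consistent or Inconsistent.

Consistent

Premise 9 is O(audit_consent ⊃ ¬notify_kin), but O(audit_consent) is not derivable from the premises, so it does not yield O(¬notify_kin).
So O(¬notify_kin) is not derivable, and the apparent clash with O(notify_kin) does not arise.
A world satisfying every obligation exists (e.g. audit_consent=false, don_mask=false, encrypt_key=false, encrypt_manifest=true, issue_warning=true, notify_audit_trail=false, notify_kin=true, publish_disclosure=false, record_minutes=false, sound_alarm=true, verify_amendment=false, waive_patent=false); no atom is both obligatory and forbidden, so the set is consistent.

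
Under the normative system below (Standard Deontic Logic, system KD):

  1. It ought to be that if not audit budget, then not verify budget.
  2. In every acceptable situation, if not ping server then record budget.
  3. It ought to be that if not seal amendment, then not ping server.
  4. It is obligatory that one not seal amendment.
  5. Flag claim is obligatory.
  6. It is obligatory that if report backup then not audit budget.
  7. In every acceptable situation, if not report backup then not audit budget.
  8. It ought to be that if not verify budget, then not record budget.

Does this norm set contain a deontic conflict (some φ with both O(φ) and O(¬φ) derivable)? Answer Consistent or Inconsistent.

Inconsistent

By case analysis on report_backup: premise 6 gives O(report_backup → ¬audit_budget) and premise 7 gives O(¬report_backup → ¬audit_budget), so O(¬audit_budget) either way.
From O(¬audit_budget) and premise 1, O(¬audit_budget → ¬verify_budget), we obtain O(¬verify_budget).
Applying K to premise 8 (O(¬verify_budget → ¬record_budget)) and O(¬verify_budget) yields O(¬record_budget).
The contrapositive of premise 2 (O(¬ping_server → record_budget)) is O(¬record_budget → ping_server), and O(¬record_budget) is already established, so O(ping_server).
Premise 3, O(¬seal_amendment → ¬ping_server), contraposes to O(ping_server → seal_amendment); with O(ping_server) we get O(seal_amendment).
Yet premise 4 states O(¬seal_amendment).
We now have both O(seal_amendment) and O(¬seal_amendment) — seal_amendment is simultaneously obligatory and forbidden, violating the D-axiom.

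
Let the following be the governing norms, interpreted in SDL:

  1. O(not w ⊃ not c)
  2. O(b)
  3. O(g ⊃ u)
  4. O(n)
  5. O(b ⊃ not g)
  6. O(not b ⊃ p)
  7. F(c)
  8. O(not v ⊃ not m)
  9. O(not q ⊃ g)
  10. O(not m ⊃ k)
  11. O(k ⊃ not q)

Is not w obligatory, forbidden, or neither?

Premise 1 is O(not w ⊃ not c); even if O(not c) held, inferring O(not w) would be affirming the consequent — invalid.
No premise or chain of K-axiom applications forces O(not w), and none forces O(w). So not w is neither obligatory nor forbidden under these norms.

Neither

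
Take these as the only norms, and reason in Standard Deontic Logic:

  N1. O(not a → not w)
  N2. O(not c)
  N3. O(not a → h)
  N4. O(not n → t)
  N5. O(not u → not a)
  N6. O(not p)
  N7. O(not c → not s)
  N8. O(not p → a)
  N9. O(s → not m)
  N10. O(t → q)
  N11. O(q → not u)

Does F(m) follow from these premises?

Premise 9 is O(s → not m), but O(s) is not derivable from the premises, so it does not yield O(not m).
No other premise forces O(not m). An ideal world satisfying every premise can still have m true, so F(m) is not derivable.

No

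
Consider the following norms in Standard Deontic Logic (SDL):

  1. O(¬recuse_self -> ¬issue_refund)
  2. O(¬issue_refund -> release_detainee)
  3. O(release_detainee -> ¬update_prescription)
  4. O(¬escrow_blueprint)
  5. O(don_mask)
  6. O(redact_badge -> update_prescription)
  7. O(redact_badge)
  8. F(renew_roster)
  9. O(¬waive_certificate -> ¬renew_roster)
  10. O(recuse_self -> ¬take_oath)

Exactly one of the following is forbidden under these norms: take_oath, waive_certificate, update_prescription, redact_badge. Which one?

From premise 7 we have O(redact_badge).
From O(redact_badge) and premise 6, O(redact_badge -> update_prescription), we obtain O(update_prescription).
Premise 3 is O(release_detainee -> ¬update_prescription); contrapositively O(update_prescription -> ¬release_detainee). Since O(update_prescription) holds, K gives O(¬release_detainee).
Premise 2, O(¬issue_refund -> release_detainee), contraposes to O(¬release_detainee -> issue_refund); with O(¬release_detainee) we get O(issue_refund).
The contrapositive of premise 1 (O(¬recuse_self -> ¬issue_refund)) is O(issue_refund -> recuse_self), and O(issue_refund) is already established, so O(recuse_self).
From O(recuse_self) and premise 10, O(recuse_self -> ¬take_oath), we obtain O(¬take_oath).
So O(¬take_oath) holds, i.e. take_oath is forbidden. None of the other listed options is forbidden under the premises.

take_oath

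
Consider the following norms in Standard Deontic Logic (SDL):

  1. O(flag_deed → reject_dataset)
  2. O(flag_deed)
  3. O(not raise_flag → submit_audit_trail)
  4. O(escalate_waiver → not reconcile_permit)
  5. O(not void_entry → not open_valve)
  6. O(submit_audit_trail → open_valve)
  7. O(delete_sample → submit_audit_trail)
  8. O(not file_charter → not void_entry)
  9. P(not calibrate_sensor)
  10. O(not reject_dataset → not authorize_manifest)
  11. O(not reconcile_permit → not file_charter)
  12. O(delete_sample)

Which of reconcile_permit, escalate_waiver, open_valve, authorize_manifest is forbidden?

Premise 12 gives O(delete_sample).
Applying K to premise 7 (O(delete_sample → submit_audit_trail)) and O(delete_sample) yields O(submit_audit_trail).
Applying K to premise 6 (O(submit_audit_trail → open_valve)) and O(submit_audit_trail) yields O(open_valve).
Premise 5 is O(not void_entry → not open_valve); contrapositively O(open_valve → void_entry). Since O(open_valve) holds, K gives O(void_entry).
Premise 8, O(not file_charter → not void_entry), contraposes to O(void_entry → file_charter); with O(void_entry) we get O(file_charter).
Premise 11, O(not reconcile_permit → not file_charter), contraposes to O(file_charter → reconcile_permit); with O(file_charter) we get O(reconcile_permit).
The contrapositive of premise 4 (O(escalate_waiver → not reconcile_permit)) is O(reconcile_permit → not escalate_waiver), and O(reconcile_permit) is already established, so O(not escalate_waiver).
So O(not escalate_waiver) holds, i.e. escalate_waiver is forbidden. None of the other listed options is forbidden under the premises.

escalate_waiver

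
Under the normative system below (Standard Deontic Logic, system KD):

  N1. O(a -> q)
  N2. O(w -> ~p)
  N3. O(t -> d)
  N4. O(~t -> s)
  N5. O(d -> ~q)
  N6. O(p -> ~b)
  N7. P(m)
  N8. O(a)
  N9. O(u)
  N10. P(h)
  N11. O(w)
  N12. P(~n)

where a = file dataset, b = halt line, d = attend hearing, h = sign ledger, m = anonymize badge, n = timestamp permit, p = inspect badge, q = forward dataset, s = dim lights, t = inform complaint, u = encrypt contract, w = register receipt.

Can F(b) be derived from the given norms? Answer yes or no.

No

Premise 6 is O(p -> ~b), but O(p) is not derivable from the premises, so it does not yield O(~b).
No other premise forces O(~b). An ideal world satisfying every premise can still have b true, so F(b) is not derivable.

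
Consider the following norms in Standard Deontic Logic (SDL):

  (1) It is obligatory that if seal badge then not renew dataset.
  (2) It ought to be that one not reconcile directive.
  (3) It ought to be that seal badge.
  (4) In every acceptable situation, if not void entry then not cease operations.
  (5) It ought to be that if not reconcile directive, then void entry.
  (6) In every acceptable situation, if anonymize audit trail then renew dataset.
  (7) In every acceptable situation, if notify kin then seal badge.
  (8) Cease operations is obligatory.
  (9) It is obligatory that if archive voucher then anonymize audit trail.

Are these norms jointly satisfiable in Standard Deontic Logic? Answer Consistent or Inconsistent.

Premise 4 is O(¬void_entry → ¬cease_operations), but O(¬void_entry) is not derivable from the premises, so it does not yield O(¬cease_operations).
So O(¬cease_operations) is not derivable, and the apparent clash with O(cease_operations) does not arise.
A world satisfying every obligation exists (e.g. anonymize_audit_trail=false, archive_voucher=false, cease_operations=true, notify_kin=false, reconcile_directive=false, renew_dataset=false, seal_badge=true, void_entry=true); no atom is both obligatory and forbidden, so the set is consistent.

Consistent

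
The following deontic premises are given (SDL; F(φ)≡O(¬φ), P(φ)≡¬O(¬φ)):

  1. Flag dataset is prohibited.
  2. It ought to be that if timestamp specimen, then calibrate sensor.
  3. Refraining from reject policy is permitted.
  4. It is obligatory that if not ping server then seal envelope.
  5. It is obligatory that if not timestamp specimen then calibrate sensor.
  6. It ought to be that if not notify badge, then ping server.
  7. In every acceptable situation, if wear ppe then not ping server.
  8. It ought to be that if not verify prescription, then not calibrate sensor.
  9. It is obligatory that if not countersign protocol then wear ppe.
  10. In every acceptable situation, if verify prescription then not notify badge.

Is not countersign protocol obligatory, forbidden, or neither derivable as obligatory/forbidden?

Forbidden

Premises 2 and 5 are O(timestamp_specimen → calibrate_sensor) and O(¬timestamp_specimen → calibrate_sensor); every ideal world satisfies timestamp_specimen or ¬timestamp_specimen, so in either case calibrate_sensor holds — hence O(calibrate_sensor).
Premise 8 is O(¬verify_prescription → ¬calibrate_sensor); contrapositively O(calibrate_sensor → verify_prescription). Since O(calibrate_sensor) holds, K gives O(verify_prescription).
Premise 10 is O(verify_prescription → ¬notify_badge); since O(verify_prescription), deontic closure gives O(¬notify_badge).
From O(¬notify_badge) and premise 6, O(¬notify_badge → ping_server), we obtain O(ping_server).
The contrapositive of premise 7 (O(wear_ppe → ¬ping_server)) is O(ping_server → ¬wear_ppe), and O(ping_server) is already established, so O(¬wear_ppe).
The contrapositive of premise 9 (O(¬countersign_protocol → wear_ppe)) is O(¬wear_ppe → countersign_protocol), and O(¬wear_ppe) is already established, so O(countersign_protocol).
Premises 1, 3, 4 do not contribute to this derivation.
Thus O(countersign_protocol), which is F(¬countersign_protocol): ¬countersign_protocol is forbidden.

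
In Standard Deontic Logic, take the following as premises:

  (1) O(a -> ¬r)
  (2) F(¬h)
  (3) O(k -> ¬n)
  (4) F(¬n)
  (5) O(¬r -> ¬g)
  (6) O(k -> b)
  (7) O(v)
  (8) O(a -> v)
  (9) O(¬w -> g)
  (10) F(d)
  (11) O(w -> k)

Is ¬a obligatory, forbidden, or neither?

Premise 4, F(¬n), is equivalent to O(n).
Premise 3, O(k -> ¬n), contraposes to O(n -> ¬k); with O(n) we get O(¬k).
The contrapositive of premise 11 (O(w -> k)) is O(¬k -> ¬w), and O(¬k) is already established, so O(¬w).
With premise 9, O(¬w -> g), the K-axiom yields O(g).
The contrapositive of premise 5 (O(¬r -> ¬g)) is O(g -> r), and O(g) is already established, so O(r).
Premise 1, O(a -> ¬r), contraposes to O(r -> ¬a); with O(r) we get O(¬a).
Premises 2, 6, 7, 8, 10 do not contribute to this derivation.
Hence ¬a is obligatory.

Obligatory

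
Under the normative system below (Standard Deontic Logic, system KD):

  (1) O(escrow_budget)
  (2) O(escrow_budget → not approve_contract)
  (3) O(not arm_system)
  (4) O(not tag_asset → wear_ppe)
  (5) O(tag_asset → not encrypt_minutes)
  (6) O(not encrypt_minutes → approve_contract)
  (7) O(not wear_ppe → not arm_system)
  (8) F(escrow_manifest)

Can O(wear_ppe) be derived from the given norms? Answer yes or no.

Premise 1 states O(escrow_budget) outright.
Premise 2 is O(escrow_budget → not approve_contract); since O(escrow_budget), deontic closure gives O(not approve_contract).
Premise 6 is O(not encrypt_minutes → approve_contract); contrapositively O(not approve_contract → encrypt_minutes). Since O(not approve_contract) holds, K gives O(encrypt_minutes).
Premise 5, O(tag_asset → not encrypt_minutes), contraposes to O(encrypt_minutes → not tag_asset); with O(encrypt_minutes) we get O(not tag_asset).
Applying K to premise 4 (O(not tag_asset → wear_ppe)) and O(not tag_asset) yields O(wear_ppe).
Premises 3, 7, 8 do not contribute to this derivation.
So O(wear_ppe) follows.

Yes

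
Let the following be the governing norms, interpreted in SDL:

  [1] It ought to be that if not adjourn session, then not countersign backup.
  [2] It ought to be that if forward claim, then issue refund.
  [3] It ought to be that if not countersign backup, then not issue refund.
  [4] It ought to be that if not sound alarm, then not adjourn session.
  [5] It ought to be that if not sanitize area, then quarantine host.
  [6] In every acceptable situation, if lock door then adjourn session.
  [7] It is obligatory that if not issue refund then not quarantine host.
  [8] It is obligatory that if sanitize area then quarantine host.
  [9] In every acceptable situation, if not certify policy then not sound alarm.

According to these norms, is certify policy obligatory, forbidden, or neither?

Obligatory

By case analysis on ¬sanitize_area: premise 5 gives O(¬sanitize_area → quarantine_host) and premise 8 gives O(sanitize_area → quarantine_host), so O(quarantine_host) either way.
The contrapositive of premise 7 (O(¬issue_refund → ¬quarantine_host)) is O(quarantine_host → issue_refund), and O(quarantine_host) is already established, so O(issue_refund).
Premise 3, O(¬countersign_backup → ¬issue_refund), contraposes to O(issue_refund → countersign_backup); with O(issue_refund) we get O(countersign_backup).
Premise 1, O(¬adjourn_session → ¬countersign_backup), contraposes to O(countersign_backup → adjourn_session); with O(countersign_backup) we get O(adjourn_session).
Premise 4 is O(¬sound_alarm → ¬adjourn_session); contrapositively O(adjourn_session → sound_alarm). Since O(adjourn_session) holds, K gives O(sound_alarm).
Premise 9 is O(¬certify_policy → ¬sound_alarm); contrapositively O(sound_alarm → certify_policy). Since O(sound_alarm) holds, K gives O(certify_policy).
Premises 2, 6 do not contribute to this derivation.
Hence certify_policy is obligatory.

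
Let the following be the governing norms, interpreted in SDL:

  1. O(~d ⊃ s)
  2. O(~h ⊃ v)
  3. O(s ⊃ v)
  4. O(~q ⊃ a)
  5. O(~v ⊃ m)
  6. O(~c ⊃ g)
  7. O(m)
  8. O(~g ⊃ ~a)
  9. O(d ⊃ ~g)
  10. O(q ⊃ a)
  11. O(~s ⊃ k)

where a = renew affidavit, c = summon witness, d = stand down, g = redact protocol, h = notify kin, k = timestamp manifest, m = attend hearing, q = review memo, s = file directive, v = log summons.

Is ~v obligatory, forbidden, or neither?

Premises 4 and 10 are O(~q ⊃ a) and O(q ⊃ a); every ideal world satisfies ~q or q, so in either case a holds — hence O(a).
Premise 8 is O(~g ⊃ ~a); contrapositively O(a ⊃ g). Since O(a) holds, K gives O(g).
The contrapositive of premise 9 (O(d ⊃ ~g)) is O(g ⊃ ~d), and O(g) is already established, so O(~d).
With premise 1, O(~d ⊃ s), the K-axiom yields O(s).
Premise 3 is O(s ⊃ v); since O(s), deontic closure gives O(v).
Premises 2, 5, 6, 7, 11 do not contribute to this derivation.
Thus O(v), which is F(~v): ~v is forbidden.

Forbidden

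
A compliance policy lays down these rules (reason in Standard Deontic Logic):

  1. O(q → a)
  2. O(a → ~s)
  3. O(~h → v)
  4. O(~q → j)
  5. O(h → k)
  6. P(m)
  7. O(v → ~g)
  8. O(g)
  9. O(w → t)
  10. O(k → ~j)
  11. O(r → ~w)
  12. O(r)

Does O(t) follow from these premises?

Premise 9 is O(w → t), but O(w) is not derivable from the premises, so it does not yield O(t).
No other premise forces O(t). An ideal world satisfying every premise can still have t false, so O(t) is not derivable.

No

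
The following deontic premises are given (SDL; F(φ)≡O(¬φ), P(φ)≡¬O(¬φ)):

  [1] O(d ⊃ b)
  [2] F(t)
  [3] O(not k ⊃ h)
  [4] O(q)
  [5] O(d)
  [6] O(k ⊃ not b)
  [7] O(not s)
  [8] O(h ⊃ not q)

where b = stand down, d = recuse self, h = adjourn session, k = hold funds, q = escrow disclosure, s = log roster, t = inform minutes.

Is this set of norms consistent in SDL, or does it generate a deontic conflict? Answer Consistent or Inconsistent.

Inconsistent

Premise 5 states O(d) outright.
With premise 1, O(d ⊃ b), the K-axiom yields O(b).
Premise 6 is O(k ⊃ not b); contrapositively O(b ⊃ not k). Since O(b) holds, K gives O(not k).
With premise 3, O(not k ⊃ h), the K-axiom yields O(h).
With premise 8, O(h ⊃ not q), the K-axiom yields O(not q).
However, premise 4 gives O(q).
We now have both O(not q) and O(q) — q is simultaneously obligatory and forbidden, violating the D-axiom.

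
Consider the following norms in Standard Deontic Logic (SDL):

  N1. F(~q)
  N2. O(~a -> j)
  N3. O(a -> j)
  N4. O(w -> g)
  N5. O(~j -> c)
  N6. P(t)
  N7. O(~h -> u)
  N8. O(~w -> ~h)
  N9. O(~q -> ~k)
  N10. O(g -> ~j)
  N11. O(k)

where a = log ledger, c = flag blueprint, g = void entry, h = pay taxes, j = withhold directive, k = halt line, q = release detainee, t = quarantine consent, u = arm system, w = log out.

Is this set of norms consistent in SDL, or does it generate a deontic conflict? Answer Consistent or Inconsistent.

Premise 9 is O(~q -> ~k), but O(~q) is not derivable from the premises, so it does not yield O(~k).
So O(~k) is not derivable, and the apparent clash with O(k) does not arise.
A world satisfying every obligation exists (e.g. a=false, c=false, g=false, h=false, j=true, k=true, q=true, t=false, u=true, w=false); no atom is both obligatory and forbidden, so the set is consistent.

Consistent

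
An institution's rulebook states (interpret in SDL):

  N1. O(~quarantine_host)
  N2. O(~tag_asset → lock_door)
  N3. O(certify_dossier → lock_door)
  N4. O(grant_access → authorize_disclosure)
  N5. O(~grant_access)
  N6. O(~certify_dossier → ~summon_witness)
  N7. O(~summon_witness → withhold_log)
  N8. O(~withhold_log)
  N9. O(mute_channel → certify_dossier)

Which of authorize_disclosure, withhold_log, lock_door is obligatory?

lock_door

Premise 8 gives O(~withhold_log).
The contrapositive of premise 7 (O(~summon_witness → withhold_log)) is O(~withhold_log → summon_witness), and O(~withhold_log) is already established, so O(summon_witness).
Premise 6 is O(~certify_dossier → ~summon_witness); contrapositively O(summon_witness → certify_dossier). Since O(summon_witness) holds, K gives O(certify_dossier).
Applying K to premise 3 (O(certify_dossier → lock_door)) and O(certify_dossier) yields O(lock_door).
So O(lock_door) holds — lock_door is obligatory. None of the other listed options is made obligatory by any chain of premises.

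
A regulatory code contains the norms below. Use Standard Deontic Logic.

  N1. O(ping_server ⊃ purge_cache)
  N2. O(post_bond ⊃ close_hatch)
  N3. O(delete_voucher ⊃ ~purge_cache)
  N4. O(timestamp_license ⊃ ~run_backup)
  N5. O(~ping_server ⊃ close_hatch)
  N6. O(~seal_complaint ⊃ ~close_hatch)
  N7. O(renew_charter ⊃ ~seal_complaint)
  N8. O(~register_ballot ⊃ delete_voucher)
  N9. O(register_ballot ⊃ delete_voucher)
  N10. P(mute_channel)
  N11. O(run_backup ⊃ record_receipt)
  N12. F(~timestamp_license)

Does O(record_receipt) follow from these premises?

No

Premise 11 is O(run_backup ⊃ record_receipt), but O(run_backup) is not derivable from the premises, so it does not yield O(record_receipt).
No other premise forces O(record_receipt). An ideal world satisfying every premise can still have record_receipt false, so O(record_receipt) is not derivable.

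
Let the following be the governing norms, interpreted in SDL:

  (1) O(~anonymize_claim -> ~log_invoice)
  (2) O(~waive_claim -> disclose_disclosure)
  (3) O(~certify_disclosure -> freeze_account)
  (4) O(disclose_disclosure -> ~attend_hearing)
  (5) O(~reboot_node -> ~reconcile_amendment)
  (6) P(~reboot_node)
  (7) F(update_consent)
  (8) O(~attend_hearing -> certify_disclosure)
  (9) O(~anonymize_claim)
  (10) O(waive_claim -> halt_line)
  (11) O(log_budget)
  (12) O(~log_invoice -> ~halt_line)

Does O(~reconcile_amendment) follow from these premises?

No

Premise 5 is O(~reboot_node -> ~reconcile_amendment), but O(~reboot_node) is not derivable from the premises (the permission P(~reboot_node) asserts only ~O(reboot_node), not O(~reboot_node)), so it does not yield O(~reconcile_amendment).
No other premise forces O(~reconcile_amendment). An ideal world satisfying every premise can still have ~reconcile_amendment false, so O(~reconcile_amendment) is not derivable.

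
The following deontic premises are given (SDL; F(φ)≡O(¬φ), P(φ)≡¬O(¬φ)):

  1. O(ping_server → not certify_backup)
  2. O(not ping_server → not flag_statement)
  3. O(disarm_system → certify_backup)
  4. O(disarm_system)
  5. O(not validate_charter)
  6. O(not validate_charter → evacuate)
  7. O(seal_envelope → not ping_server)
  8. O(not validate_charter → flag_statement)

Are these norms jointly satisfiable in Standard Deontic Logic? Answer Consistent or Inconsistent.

From premise 4 we have O(disarm_system).
From O(disarm_system) and premise 3, O(disarm_system → certify_backup), we obtain O(certify_backup).
Premise 1 is O(ping_server → not certify_backup); contrapositively O(certify_backup → not ping_server). Since O(certify_backup) holds, K gives O(not ping_server).
From O(not ping_server) and premise 2, O(not ping_server → not flag_statement), we obtain O(not flag_statement).
Premise 8, O(not validate_charter → flag_statement), contraposes to O(not flag_statement → validate_charter); with O(not flag_statement) we get O(validate_charter).
However, premise 5 gives O(not validate_charter).
We now have both O(validate_charter) and O(not validate_charter) — validate_charter is simultaneously obligatory and forbidden, violating the D-axiom.

Inconsistent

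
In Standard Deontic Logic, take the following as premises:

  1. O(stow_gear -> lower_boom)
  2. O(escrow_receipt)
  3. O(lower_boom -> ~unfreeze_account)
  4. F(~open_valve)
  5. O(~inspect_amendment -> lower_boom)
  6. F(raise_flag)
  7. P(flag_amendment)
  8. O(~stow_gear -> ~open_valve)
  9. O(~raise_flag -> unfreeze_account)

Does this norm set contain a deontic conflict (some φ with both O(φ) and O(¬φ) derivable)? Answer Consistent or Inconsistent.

Inconsistent

Premise 4, F(~open_valve), is equivalent to O(open_valve).
Premise 8 is O(~stow_gear -> ~open_valve); contrapositively O(open_valve -> stow_gear). Since O(open_valve) holds, K gives O(stow_gear).
With premise 1, O(stow_gear -> lower_boom), the K-axiom yields O(lower_boom).
Applying K to premise 3 (O(lower_boom -> ~unfreeze_account)) and O(lower_boom) yields O(~unfreeze_account).
Premise 9, O(~raise_flag -> unfreeze_account), contraposes to O(~unfreeze_account -> raise_flag); with O(~unfreeze_account) we get O(raise_flag).
Yet premise 6 is F(raise_flag), i.e. O(~raise_flag).
We now have both O(raise_flag) and O(~raise_flag) — raise_flag is simultaneously obligatory and forbidden, violating the D-axiom.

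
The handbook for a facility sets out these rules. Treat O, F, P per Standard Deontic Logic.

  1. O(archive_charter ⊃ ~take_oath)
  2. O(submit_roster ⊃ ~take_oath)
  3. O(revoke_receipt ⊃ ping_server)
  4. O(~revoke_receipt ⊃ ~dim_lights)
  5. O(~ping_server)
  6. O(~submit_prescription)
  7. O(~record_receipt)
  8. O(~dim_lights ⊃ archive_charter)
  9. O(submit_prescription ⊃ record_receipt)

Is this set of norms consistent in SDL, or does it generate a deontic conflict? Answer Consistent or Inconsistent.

Premise 9 is O(submit_prescription ⊃ record_receipt), but O(submit_prescription) is not derivable from the premises, so it does not yield O(record_receipt).
So O(record_receipt) is not derivable, and the apparent clash with O(~record_receipt) does not arise.
A world satisfying every obligation exists (e.g. archive_charter=true, dim_lights=false, ping_server=false, record_receipt=false, revoke_receipt=false, submit_prescription=false, submit_roster=false, take_oath=false); no atom is both obligatory and forbidden, so the set is consistent.

Consistent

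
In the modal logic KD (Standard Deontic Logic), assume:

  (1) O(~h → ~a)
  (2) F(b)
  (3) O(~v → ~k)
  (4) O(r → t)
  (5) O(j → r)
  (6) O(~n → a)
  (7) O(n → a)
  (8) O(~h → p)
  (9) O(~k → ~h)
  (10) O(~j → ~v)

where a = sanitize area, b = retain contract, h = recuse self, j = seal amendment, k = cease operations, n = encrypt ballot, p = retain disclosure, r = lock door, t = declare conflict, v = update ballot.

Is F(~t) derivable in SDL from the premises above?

Premises 6 and 7 cover both cases: O(~n → a) and O(n → a). Since ~n ∨ n is a tautology, O(a) follows.
Premise 1, O(~h → ~a), contraposes to O(a → h); with O(a) we get O(h).
The contrapositive of premise 9 (O(~k → ~h)) is O(h → k), and O(h) is already established, so O(k).
Premise 3, O(~v → ~k), contraposes to O(k → v); with O(k) we get O(v).
Premise 10 is O(~j → ~v); contrapositively O(v → j). Since O(v) holds, K gives O(j).
Premise 5 is O(j → r); since O(j), deontic closure gives O(r).
From O(r) and premise 4, O(r → t), we obtain O(t).
Premises 2, 8 do not contribute to this derivation.
So O(t) holds, i.e. F(~t). The claim follows.

Yes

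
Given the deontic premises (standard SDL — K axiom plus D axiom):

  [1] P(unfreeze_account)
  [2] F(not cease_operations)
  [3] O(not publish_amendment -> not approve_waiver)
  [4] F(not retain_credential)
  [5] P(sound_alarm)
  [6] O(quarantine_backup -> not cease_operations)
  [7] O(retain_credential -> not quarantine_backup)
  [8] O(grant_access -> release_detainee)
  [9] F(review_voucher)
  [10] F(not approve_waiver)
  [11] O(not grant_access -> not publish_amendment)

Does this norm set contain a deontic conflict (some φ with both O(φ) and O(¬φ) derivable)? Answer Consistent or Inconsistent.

Premise 6 is O(quarantine_backup -> not cease_operations), but O(quarantine_backup) is not derivable from the premises, so it does not yield O(not cease_operations).
So O(not cease_operations) is not derivable, and the apparent clash with O(cease_operations) does not arise.
A world satisfying every obligation exists (e.g. approve_waiver=true, cease_operations=true, grant_access=true, publish_amendment=true, quarantine_backup=false, release_detainee=true, retain_credential=true, review_voucher=false, sound_alarm=false, unfreeze_account=false); no atom is both obligatory and forbidden, so the set is consistent.

Consistent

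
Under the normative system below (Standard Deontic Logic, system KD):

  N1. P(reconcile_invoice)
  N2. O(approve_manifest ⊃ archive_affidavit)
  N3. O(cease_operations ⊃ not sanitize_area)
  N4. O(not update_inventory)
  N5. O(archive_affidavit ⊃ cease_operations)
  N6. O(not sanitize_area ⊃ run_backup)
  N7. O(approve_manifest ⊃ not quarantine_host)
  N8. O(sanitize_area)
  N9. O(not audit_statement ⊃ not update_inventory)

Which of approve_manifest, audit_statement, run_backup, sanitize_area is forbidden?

Premise 8 states O(sanitize_area) outright.
Premise 3 is O(cease_operations ⊃ not sanitize_area); contrapositively O(sanitize_area ⊃ not cease_operations). Since O(sanitize_area) holds, K gives O(not cease_operations).
The contrapositive of premise 5 (O(archive_affidavit ⊃ cease_operations)) is O(not cease_operations ⊃ not archive_affidavit), and O(not cease_operations) is already established, so O(not archive_affidavit).
Premise 2, O(approve_manifest ⊃ archive_affidavit), contraposes to O(not archive_affidavit ⊃ not approve_manifest); with O(not archive_affidavit) we get O(not approve_manifest).
So O(not approve_manifest) holds, i.e. approve_manifest is forbidden. None of the other listed options is forbidden under the premises.

approve_manifest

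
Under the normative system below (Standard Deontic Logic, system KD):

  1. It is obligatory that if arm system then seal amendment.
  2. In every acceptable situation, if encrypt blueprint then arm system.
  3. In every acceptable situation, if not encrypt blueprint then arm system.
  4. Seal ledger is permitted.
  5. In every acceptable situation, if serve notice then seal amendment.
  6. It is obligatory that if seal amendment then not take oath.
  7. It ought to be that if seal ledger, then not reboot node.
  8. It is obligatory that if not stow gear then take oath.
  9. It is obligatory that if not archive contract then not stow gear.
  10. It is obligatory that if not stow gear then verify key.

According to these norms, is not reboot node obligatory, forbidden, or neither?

Neither

Premise 7 is O(seal_ledger → ¬reboot_node), but O(seal_ledger) is not derivable from the premises (the permission P(seal_ledger) asserts only ¬O(¬seal_ledger), not O(seal_ledger)), so it does not yield O(¬reboot_node).
No premise or chain of K-axiom applications forces O(¬reboot_node), and none forces O(reboot_node). So ¬reboot_node is neither obligatory nor forbidden under these norms.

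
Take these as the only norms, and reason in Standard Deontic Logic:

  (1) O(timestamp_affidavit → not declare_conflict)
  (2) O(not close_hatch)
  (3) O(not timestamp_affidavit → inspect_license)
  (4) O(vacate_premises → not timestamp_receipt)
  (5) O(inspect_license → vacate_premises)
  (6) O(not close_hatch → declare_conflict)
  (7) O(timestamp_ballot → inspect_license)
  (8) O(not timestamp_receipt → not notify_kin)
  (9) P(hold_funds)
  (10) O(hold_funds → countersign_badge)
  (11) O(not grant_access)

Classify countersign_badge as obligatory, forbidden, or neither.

Neither

Premise 10 is O(hold_funds → countersign_badge), but O(hold_funds) is not derivable from the premises (the permission P(hold_funds) asserts only not O(not hold_funds), not O(hold_funds)), so it does not yield O(countersign_badge).
No premise or chain of K-axiom applications forces O(countersign_badge), and none forces O(not countersign_badge). So countersign_badge is neither obligatory nor forbidden under these norms.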